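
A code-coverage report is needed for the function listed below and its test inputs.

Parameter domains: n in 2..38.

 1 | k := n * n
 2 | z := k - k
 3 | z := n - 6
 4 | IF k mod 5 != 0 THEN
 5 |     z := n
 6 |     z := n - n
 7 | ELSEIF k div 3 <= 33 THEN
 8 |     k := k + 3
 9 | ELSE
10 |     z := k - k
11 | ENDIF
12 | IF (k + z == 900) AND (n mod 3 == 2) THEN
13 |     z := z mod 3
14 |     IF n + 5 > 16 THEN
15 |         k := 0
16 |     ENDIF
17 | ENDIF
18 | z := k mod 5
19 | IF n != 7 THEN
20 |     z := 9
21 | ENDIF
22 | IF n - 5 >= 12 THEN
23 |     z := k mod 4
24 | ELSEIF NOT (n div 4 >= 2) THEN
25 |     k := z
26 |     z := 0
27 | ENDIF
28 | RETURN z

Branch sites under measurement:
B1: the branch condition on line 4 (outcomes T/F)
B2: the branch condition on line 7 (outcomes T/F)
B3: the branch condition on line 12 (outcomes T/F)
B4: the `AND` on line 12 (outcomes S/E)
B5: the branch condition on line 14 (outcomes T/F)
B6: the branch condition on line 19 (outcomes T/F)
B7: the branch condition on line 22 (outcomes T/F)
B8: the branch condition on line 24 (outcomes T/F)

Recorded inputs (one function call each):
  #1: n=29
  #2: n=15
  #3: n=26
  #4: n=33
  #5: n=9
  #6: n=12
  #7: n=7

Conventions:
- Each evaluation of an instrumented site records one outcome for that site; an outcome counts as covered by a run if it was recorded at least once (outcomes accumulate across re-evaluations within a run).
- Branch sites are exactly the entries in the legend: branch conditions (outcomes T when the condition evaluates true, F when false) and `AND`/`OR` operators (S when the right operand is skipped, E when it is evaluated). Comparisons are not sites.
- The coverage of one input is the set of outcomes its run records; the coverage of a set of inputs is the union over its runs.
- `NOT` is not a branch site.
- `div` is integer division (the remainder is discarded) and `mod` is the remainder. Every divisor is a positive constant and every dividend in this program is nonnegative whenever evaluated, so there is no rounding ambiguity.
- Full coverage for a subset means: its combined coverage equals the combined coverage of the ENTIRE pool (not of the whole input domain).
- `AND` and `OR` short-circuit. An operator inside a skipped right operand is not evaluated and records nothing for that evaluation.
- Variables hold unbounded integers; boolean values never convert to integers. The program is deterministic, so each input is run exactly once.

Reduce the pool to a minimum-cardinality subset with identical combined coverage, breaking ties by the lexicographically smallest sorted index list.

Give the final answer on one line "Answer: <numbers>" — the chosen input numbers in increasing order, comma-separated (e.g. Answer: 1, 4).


#1 (n=29) -> covered: B1=T, B3=F, B4=S, B6=T, B7=T
#2 (n=15) -> covered: B1=F, B2=F, B3=F, B4=S, B6=T, B7=F, B8=F
#3 (n=26) -> covered: B1=T, B3=F, B4=S, B6=T, B7=T
#4 (n=33) -> covered: B1=T, B3=F, B4=S, B6=T, B7=T
#5 (n=9) -> covered: B1=T, B3=F, B4=S, B6=T, B7=F, B8=F
#6 (n=12) -> covered: B1=T, B3=F, B4=S, B6=T, B7=F, B8=F
#7 (n=7) -> covered: B1=T, B3=F, B4=S, B6=F, B7=F, B8=T
together the pool reaches 11 outcomes: B1=T, B1=F, B2=F, B3=F, B4=S, B6=T, B6=F, B7=T, B7=F, B8=T, B8=F
size 1 is not enough: best union over all size-1 subsets is 7/11
size 2 is not enough: best union over all size-2 subsets is 10/11
the canonical winner is {1, 2, 7}: size 3, full 11-outcome coverage, earliest index list among size-3 covers
Answer: 1, 2, 7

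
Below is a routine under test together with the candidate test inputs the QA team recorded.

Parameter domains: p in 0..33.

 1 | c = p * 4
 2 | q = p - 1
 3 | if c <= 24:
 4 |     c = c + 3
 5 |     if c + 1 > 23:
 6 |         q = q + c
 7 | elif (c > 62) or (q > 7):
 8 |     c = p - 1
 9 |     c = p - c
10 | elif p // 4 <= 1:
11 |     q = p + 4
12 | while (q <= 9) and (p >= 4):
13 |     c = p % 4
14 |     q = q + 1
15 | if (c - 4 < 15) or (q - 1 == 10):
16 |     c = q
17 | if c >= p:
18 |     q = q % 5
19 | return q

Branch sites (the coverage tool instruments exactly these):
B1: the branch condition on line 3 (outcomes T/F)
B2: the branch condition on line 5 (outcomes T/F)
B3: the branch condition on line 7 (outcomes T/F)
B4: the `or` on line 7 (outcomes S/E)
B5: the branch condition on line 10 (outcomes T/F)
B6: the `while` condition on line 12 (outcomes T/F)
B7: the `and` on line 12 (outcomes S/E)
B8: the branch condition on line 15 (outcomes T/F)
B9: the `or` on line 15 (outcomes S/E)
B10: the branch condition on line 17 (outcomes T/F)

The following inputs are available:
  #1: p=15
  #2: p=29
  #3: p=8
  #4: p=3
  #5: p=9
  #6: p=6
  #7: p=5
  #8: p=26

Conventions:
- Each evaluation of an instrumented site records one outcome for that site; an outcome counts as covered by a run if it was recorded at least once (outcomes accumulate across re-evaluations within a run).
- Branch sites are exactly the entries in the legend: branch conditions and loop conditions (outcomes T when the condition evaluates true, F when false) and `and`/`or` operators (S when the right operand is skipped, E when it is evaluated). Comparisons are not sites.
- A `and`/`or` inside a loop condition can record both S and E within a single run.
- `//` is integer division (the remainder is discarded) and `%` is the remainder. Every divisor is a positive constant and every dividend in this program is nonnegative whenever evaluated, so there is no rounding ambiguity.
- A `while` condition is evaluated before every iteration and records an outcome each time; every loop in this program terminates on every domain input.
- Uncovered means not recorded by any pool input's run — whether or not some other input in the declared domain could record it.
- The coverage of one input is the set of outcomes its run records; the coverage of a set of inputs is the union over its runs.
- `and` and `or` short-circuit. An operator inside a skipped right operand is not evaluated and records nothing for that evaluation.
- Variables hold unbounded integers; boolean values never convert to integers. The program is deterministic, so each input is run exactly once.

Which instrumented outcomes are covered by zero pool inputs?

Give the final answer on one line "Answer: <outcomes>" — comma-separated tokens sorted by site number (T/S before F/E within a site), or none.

input #1 (p=15): events B1->F, B4->E, B3->T, B7->S, B6->F, B9->S, B8->T, B10->F; covers B1=F, B3=T, B4=E, B6=F, B7=S, B8=T, B9=S, B10=F
input #2 (p=29): events B1->F, B4->S, B3->T, B7->S, B6->F, B9->S, B8->T, B10->F; covers B1=F, B3=T, B4=S, B6=F, B7=S, B8=T, B9=S, B10=F
input #3 (p=8): events B1->F, B4->E, B3->F, B5->F, B7->E, B6->T, B7->E, B6->T, B7->E, B6->T, B7->S, B6->F, B9->S, B8->T, ...; covers B1=F, B3=F, B4=E, B5=F, B6=T, B6=F, B7=S, B7=E, B8=T, B9=S, B10=T
input #4 (p=3): events B1->T, B2->F, B7->E, B6->F, B9->S, B8->T, B10->F; covers B1=T, B2=F, B6=F, B7=E, B8=T, B9=S, B10=F
input #5 (p=9): events B1->F, B4->E, B3->T, B7->E, B6->T, B7->E, B6->T, B7->S, B6->F, B9->S, B8->T, B10->T; covers B1=F, B3=T, B4=E, B6=T, B6=F, B7=S, B7=E, B8=T, B9=S, B10=T
input #6 (p=6): events B1->T, B2->T, B7->S, B6->F, B9->E, B8->F, B10->T; covers B1=T, B2=T, B6=F, B7=S, B8=F, B9=E, B10=T
input #7 (p=5): events B1->T, B2->T, B7->S, B6->F, B9->E, B8->F, B10->T; covers B1=T, B2=T, B6=F, B7=S, B8=F, B9=E, B10=T
input #8 (p=26): events B1->F, B4->S, B3->T, B7->S, B6->F, B9->S, B8->T, B10->F; covers B1=F, B3=T, B4=S, B6=F, B7=S, B8=T, B9=S, B10=F
union over the pool: B1=T, B1=F, B2=T, B2=F, B3=T, B3=F, B4=S, B4=E, B5=F, B6=T, B6=F, B7=S, B7=E, B8=T, B8=F, B9=S, B9=E, B10=T, B10=F
uncovered (1 of 20): B5=T

Answer: B5=T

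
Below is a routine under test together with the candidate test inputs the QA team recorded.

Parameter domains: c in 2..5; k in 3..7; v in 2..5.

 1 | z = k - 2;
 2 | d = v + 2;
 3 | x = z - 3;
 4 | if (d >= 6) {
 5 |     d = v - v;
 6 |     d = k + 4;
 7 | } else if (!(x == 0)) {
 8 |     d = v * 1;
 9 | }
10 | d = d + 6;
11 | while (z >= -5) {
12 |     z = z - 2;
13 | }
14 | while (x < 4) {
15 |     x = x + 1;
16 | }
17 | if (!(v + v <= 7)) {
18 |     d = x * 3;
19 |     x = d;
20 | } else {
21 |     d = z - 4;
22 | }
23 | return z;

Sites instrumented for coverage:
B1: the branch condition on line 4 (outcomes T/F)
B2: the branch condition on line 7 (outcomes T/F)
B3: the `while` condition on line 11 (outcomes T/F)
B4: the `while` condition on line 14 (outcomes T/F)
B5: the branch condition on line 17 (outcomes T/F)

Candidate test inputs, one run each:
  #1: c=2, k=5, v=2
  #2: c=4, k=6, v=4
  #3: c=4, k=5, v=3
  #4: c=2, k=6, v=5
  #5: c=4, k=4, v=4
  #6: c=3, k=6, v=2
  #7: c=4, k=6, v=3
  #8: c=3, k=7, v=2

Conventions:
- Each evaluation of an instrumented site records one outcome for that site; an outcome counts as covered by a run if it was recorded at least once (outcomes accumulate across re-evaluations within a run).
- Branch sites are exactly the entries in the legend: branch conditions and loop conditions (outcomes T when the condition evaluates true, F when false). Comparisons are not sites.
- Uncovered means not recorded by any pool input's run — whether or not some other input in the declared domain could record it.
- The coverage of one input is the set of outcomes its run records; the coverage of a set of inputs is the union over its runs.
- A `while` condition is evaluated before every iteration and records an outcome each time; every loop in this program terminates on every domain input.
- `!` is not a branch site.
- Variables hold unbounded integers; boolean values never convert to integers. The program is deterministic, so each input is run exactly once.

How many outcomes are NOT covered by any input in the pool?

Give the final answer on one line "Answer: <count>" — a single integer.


#1 (c=2, k=5, v=2) -> B1->F, B2->F, B3->T, B3->T, B3->T, B3->T, B3->T, B3->F, B4->T, B4->T, B4->T, B4->T, B4->F, B5->F; covered: B1=F, B2=F, B3=T, B3=F, B4=T, B4=F, B5=F
#2 (c=4, k=6, v=4) -> B1->T, B3->T, B3->T, B3->T, B3->T, B3->T, B3->F, B4->T, B4->T, B4->T, B4->F, B5->T; covered: B1=T, B3=T, B3=F, B4=T, B4=F, B5=T
#3 (c=4, k=5, v=3) -> B1->F, B2->F, B3->T, B3->T, B3->T, B3->T, B3->T, B3->F, B4->T, B4->T, B4->T, B4->T, B4->F, B5->F; covered: B1=F, B2=F, B3=T, B3=F, B4=T, B4=F, B5=F
#4 (c=2, k=6, v=5) -> B1->T, B3->T, B3->T, B3->T, B3->T, B3->T, B3->F, B4->T, B4->T, B4->T, B4->F, B5->T; covered: B1=T, B3=T, B3=F, B4=T, B4=F, B5=T
#5 (c=4, k=4, v=4) -> B1->T, B3->T, B3->T, B3->T, B3->T, B3->F, B4->T, B4->T, B4->T, B4->T, B4->T, B4->F, B5->T; covered: B1=T, B3=T, B3=F, B4=T, B4=F, B5=T
#6 (c=3, k=6, v=2) -> B1->F, B2->T, B3->T, B3->T, B3->T, B3->T, B3->T, B3->F, B4->T, B4->T, B4->T, B4->F, B5->F; covered: B1=F, B2=T, B3=T, B3=F, B4=T, B4=F, B5=F
#7 (c=4, k=6, v=3) -> B1->F, B2->T, B3->T, B3->T, B3->T, B3->T, B3->T, B3->F, B4->T, B4->T, B4->T, B4->F, B5->F; covered: B1=F, B2=T, B3=T, B3=F, B4=T, B4=F, B5=F
#8 (c=3, k=7, v=2) -> B1->F, B2->T, B3->T, B3->T, B3->T, B3->T, B3->T, B3->T, B3->F, B4->T, B4->T, B4->F, B5->F; covered: B1=F, B2=T, B3=T, B3=F, B4=T, B4=F, B5=F
union over the pool: B1=T, B1=F, B2=T, B2=F, B3=T, B3=F, B4=T, B4=F, B5=T, B5=F
uncovered (0 of 10): none
Answer: 0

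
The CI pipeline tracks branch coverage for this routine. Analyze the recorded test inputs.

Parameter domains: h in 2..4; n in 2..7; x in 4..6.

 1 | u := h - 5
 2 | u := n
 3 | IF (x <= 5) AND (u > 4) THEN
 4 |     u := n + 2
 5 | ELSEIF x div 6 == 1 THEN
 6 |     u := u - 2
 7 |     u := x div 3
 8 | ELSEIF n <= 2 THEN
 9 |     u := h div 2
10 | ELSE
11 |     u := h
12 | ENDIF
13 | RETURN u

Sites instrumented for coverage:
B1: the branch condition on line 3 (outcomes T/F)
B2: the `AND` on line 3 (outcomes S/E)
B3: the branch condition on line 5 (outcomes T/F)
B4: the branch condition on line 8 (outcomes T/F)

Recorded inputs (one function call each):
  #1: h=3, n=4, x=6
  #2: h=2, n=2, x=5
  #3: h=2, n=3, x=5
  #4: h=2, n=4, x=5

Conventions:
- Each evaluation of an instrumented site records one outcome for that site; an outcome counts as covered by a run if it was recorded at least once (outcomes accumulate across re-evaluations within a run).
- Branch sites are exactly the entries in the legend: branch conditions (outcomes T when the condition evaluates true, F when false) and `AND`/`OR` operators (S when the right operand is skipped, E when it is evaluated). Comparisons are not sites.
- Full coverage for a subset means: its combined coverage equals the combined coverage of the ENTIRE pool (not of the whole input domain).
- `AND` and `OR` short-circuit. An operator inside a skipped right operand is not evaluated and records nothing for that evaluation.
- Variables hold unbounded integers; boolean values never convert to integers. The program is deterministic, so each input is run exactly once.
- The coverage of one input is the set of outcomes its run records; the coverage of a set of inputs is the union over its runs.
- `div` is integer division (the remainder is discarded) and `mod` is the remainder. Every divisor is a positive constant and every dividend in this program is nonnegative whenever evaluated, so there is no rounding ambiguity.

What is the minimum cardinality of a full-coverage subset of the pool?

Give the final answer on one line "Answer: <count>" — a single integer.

#1 (h=3, n=4, x=6) -> B2->S, B1->F, B3->T; covered: B1=F, B2=S, B3=T
#2 (h=2, n=2, x=5) -> B2->E, B1->F, B3->F, B4->T; covered: B1=F, B2=E, B3=F, B4=T
#3 (h=2, n=3, x=5) -> B2->E, B1->F, B3->F, B4->F; covered: B1=F, B2=E, B3=F, B4=F
#4 (h=2, n=4, x=5) -> B2->E, B1->F, B3->F, B4->F; covered: B1=F, B2=E, B3=F, B4=F
union over all inputs: B1=F, B2=S, B2=E, B3=T, B3=F, B4=T, B4=F (7 outcomes)
size 1 is not enough: best union over all size-1 subsets is 4/7
size 2 is not enough: best union over all size-2 subsets is 6/7
the canonical winner is {1, 2, 3}: size 3, full 7-outcome coverage, earliest index list among size-3 covers

Answer: 3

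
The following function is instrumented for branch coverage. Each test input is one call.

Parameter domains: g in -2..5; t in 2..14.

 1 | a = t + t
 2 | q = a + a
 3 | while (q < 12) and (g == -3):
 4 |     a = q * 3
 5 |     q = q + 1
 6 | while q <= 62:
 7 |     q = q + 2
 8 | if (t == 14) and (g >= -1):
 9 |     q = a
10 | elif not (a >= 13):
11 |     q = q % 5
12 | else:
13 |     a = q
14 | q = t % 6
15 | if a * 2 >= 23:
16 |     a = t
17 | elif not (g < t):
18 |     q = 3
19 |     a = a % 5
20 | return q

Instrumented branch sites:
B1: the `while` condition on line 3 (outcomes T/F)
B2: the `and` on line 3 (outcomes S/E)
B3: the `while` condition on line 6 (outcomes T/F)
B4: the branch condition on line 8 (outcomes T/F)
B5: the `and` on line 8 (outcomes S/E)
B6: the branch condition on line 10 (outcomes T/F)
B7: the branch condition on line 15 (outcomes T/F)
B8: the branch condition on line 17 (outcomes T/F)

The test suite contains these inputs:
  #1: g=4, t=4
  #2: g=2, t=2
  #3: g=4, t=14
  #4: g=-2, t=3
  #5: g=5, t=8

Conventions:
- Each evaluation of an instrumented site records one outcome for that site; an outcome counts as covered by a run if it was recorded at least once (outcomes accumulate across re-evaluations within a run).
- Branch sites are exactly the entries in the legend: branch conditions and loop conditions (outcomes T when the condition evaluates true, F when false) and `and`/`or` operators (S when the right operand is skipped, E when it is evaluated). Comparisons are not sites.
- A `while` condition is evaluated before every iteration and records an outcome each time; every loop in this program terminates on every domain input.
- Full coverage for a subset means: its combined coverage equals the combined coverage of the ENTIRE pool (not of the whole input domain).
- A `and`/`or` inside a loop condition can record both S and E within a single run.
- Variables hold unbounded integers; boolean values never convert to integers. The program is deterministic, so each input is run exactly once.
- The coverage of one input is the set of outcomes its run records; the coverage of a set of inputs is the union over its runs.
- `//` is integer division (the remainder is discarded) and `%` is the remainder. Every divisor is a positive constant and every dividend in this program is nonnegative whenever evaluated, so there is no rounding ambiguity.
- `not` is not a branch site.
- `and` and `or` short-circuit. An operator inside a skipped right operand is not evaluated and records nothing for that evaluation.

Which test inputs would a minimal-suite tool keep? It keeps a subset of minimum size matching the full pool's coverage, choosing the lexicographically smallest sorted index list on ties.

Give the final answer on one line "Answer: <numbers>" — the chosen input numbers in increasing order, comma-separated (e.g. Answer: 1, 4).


#1 (g=4, t=4) -> B2->S, B1->F, B3->T, B3->T, B3->T, B3->T, B3->T, B3->T, B3->T, B3->T, B3->T, B3->T, B3->T, B3->T, ...; covered: B1=F, B2=S, B3=T, B3=F, B4=F, B5=S, B6=T, B7=F, B8=T
#2 (g=2, t=2) -> B2->E, B1->F, B3->T, B3->T, B3->T, B3->T, B3->T, B3->T, B3->T, B3->T, B3->T, B3->T, B3->T, B3->T, ...; covered: B1=F, B2=E, B3=T, B3=F, B4=F, B5=S, B6=T, B7=F, B8=T
#3 (g=4, t=14) -> B2->S, B1->F, B3->T, B3->T, B3->T, B3->T, B3->F, B5->E, B4->T, B7->T; covered: B1=F, B2=S, B3=T, B3=F, B4=T, B5=E, B7=T
#4 (g=-2, t=3) -> B2->S, B1->F, B3->T, B3->T, B3->T, B3->T, B3->T, B3->T, B3->T, B3->T, B3->T, B3->T, B3->T, B3->T, ...; covered: B1=F, B2=S, B3=T, B3=F, B4=F, B5=S, B6=T, B7=F, B8=F
#5 (g=5, t=8) -> B2->S, B1->F, B3->T, B3->T, B3->T, B3->T, B3->T, B3->T, B3->T, B3->T, B3->T, B3->T, B3->T, B3->T, ...; covered: B1=F, B2=S, B3=T, B3=F, B4=F, B5=S, B6=F, B7=T
union over all inputs: B1=F, B2=S, B2=E, B3=T, B3=F, B4=T, B4=F, B5=S, B5=E, B6=T, B6=F, B7=T, B7=F, B8=T, B8=F (15 outcomes)
size 1 is not enough: best union over all size-1 subsets is 9/15
size 2 is not enough: best union over all size-2 subsets is 13/15
size 3 is not enough: best union over all size-3 subsets is 14/15
inputs {2, 3, 4, 5} (size 4) cover everything; no size-4 subset with a lexicographically smaller index list covers all 15
Answer: 2, 3, 4, 5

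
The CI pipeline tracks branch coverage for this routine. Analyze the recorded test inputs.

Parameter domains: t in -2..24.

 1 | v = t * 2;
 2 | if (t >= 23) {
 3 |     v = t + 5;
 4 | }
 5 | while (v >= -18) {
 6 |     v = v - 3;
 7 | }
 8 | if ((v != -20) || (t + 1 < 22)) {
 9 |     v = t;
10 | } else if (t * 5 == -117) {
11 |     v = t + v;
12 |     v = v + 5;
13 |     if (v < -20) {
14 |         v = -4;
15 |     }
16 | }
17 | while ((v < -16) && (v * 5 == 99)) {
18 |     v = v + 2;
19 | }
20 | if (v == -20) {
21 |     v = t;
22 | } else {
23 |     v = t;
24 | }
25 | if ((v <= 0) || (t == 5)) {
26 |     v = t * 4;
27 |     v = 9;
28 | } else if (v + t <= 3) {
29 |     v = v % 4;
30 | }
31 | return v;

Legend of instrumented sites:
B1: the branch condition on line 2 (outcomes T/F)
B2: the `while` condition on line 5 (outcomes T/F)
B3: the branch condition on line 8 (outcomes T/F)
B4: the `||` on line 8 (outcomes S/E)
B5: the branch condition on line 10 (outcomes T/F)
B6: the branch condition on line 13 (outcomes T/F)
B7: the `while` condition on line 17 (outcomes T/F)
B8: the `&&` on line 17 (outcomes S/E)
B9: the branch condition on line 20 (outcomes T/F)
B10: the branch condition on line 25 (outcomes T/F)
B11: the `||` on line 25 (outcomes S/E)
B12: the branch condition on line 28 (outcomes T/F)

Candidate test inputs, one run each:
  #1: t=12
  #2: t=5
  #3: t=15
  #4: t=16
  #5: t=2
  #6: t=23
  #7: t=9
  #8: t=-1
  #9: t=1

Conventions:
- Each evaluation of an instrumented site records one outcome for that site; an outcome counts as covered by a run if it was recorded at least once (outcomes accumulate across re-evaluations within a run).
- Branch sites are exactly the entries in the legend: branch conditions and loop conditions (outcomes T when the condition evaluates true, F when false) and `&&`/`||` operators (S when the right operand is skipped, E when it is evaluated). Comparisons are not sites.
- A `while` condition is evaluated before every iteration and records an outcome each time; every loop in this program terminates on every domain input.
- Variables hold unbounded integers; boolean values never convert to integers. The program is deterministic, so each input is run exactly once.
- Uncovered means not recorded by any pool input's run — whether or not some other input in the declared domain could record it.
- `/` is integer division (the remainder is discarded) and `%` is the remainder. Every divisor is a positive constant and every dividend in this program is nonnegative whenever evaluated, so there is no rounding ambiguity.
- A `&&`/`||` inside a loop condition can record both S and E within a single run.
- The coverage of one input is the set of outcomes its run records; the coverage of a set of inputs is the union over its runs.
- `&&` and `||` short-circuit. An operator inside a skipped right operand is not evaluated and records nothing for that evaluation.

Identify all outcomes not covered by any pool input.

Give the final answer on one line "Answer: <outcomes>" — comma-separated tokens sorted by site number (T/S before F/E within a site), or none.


#1 (t=12) -> B1->F, B2->T, B2->T, B2->T, B2->T, B2->T, B2->T, B2->T, B2->T, B2->T, B2->T, B2->T, B2->T, B2->T, ...; covered: B1=F, B2=T, B2=F, B3=T, B4=S, B7=F, B8=S, B9=F, B10=F, B11=E, B12=F
#2 (t=5) -> B1->F, B2->T, B2->T, B2->T, B2->T, B2->T, B2->T, B2->T, B2->T, B2->T, B2->T, B2->F, B4->E, B3->T, ...; covered: B1=F, B2=T, B2=F, B3=T, B4=E, B7=F, B8=S, B9=F, B10=T, B11=E
#3 (t=15) -> B1->F, B2->T, B2->T, B2->T, B2->T, B2->T, B2->T, B2->T, B2->T, B2->T, B2->T, B2->T, B2->T, B2->T, ...; covered: B1=F, B2=T, B2=F, B3=T, B4=S, B7=F, B8=S, B9=F, B10=F, B11=E, B12=F
#4 (t=16) -> B1->F, B2->T, B2->T, B2->T, B2->T, B2->T, B2->T, B2->T, B2->T, B2->T, B2->T, B2->T, B2->T, B2->T, ...; covered: B1=F, B2=T, B2=F, B3=T, B4=S, B7=F, B8=S, B9=F, B10=F, B11=E, B12=F
#5 (t=2) -> B1->F, B2->T, B2->T, B2->T, B2->T, B2->T, B2->T, B2->T, B2->T, B2->F, B4->E, B3->T, B8->S, B7->F, ...; covered: B1=F, B2=T, B2=F, B3=T, B4=E, B7=F, B8=S, B9=F, B10=F, B11=E, B12=F
#6 (t=23) -> B1->T, B2->T, B2->T, B2->T, B2->T, B2->T, B2->T, B2->T, B2->T, B2->T, B2->T, B2->T, B2->T, B2->T, ...; covered: B1=T, B2=T, B2=F, B3=F, B4=E, B5=F, B7=F, B8=E, B9=T, B10=F, B11=E, B12=F
#7 (t=9) -> B1->F, B2->T, B2->T, B2->T, B2->T, B2->T, B2->T, B2->T, B2->T, B2->T, B2->T, B2->T, B2->T, B2->T, ...; covered: B1=F, B2=T, B2=F, B3=T, B4=S, B7=F, B8=S, B9=F, B10=F, B11=E, B12=F
#8 (t=-1) -> B1->F, B2->T, B2->T, B2->T, B2->T, B2->T, B2->T, B2->F, B4->E, B3->T, B8->S, B7->F, B9->F, B11->S, ...; covered: B1=F, B2=T, B2=F, B3=T, B4=E, B7=F, B8=S, B9=F, B10=T, B11=S
#9 (t=1) -> B1->F, B2->T, B2->T, B2->T, B2->T, B2->T, B2->T, B2->T, B2->F, B4->S, B3->T, B8->S, B7->F, B9->F, ...; covered: B1=F, B2=T, B2=F, B3=T, B4=S, B7=F, B8=S, B9=F, B10=F, B11=E, B12=T
union over the pool: B1=T, B1=F, B2=T, B2=F, B3=T, B3=F, B4=S, B4=E, B5=F, B7=F, B8=S, B8=E, B9=T, B9=F, B10=T, B10=F, B11=S, B11=E, B12=T, B12=F
uncovered (4 of 24): B5=T, B6=T, B6=F, B7=T
Answer: B5=T, B6=T, B6=F, B7=T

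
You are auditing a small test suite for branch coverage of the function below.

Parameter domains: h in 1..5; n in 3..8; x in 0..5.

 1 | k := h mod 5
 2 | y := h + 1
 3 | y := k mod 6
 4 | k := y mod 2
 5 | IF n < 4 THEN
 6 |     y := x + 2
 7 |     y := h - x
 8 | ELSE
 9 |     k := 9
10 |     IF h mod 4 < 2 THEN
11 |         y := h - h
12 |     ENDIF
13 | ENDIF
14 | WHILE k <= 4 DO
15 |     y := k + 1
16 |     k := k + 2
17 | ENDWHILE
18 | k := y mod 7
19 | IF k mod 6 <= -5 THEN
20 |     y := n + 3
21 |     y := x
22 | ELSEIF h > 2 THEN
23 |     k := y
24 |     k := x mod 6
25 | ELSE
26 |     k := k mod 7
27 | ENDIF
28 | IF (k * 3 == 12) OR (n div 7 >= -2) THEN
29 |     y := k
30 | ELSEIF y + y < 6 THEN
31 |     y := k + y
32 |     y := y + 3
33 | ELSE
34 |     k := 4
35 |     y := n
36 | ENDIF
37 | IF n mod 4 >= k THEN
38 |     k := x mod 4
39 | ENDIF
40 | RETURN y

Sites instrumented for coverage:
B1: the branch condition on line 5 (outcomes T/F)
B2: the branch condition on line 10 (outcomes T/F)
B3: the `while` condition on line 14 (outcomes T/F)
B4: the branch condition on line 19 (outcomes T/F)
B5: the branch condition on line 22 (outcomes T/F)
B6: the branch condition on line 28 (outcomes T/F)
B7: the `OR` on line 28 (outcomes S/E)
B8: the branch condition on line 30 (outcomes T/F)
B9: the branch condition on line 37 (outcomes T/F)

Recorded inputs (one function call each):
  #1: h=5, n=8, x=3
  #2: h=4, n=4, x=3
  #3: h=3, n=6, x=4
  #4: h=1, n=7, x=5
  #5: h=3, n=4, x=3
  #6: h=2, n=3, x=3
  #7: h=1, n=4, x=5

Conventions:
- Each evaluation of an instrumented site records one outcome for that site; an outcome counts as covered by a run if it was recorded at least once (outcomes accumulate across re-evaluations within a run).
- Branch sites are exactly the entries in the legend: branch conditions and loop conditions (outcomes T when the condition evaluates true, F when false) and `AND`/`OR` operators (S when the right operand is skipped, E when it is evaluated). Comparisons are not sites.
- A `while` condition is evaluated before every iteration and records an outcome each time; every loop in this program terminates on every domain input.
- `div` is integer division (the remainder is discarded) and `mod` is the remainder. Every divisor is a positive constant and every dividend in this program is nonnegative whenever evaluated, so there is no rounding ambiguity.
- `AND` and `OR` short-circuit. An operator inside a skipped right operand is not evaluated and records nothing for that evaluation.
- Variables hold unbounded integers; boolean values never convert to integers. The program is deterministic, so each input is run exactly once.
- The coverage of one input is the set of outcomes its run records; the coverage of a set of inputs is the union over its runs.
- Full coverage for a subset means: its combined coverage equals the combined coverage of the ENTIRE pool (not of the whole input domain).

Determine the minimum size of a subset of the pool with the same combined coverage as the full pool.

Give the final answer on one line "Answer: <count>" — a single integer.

test 1 (h=5, n=8, x=3) fires B1->F, B2->T, B3->F, B4->F, B5->T, B7->E, B6->T, B9->F; hits B1=F, B2=T, B3=F, B4=F, B5=T, B6=T, B7=E, B9=F
test 2 (h=4, n=4, x=3) fires B1->F, B2->T, B3->F, B4->F, B5->T, B7->E, B6->T, B9->F; hits B1=F, B2=T, B3=F, B4=F, B5=T, B6=T, B7=E, B9=F
test 3 (h=3, n=6, x=4) fires B1->F, B2->F, B3->F, B4->F, B5->T, B7->S, B6->T, B9->F; hits B1=F, B2=F, B3=F, B4=F, B5=T, B6=T, B7=S, B9=F
test 4 (h=1, n=7, x=5) fires B1->F, B2->T, B3->F, B4->F, B5->F, B7->E, B6->T, B9->T; hits B1=F, B2=T, B3=F, B4=F, B5=F, B6=T, B7=E, B9=T
test 5 (h=3, n=4, x=3) fires B1->F, B2->F, B3->F, B4->F, B5->T, B7->E, B6->T, B9->F; hits B1=F, B2=F, B3=F, B4=F, B5=T, B6=T, B7=E, B9=F
test 6 (h=2, n=3, x=3) fires B1->T, B3->T, B3->T, B3->T, B3->F, B4->F, B5->F, B7->E, B6->T, B9->F; hits B1=T, B3=T, B3=F, B4=F, B5=F, B6=T, B7=E, B9=F
test 7 (h=1, n=4, x=5) fires B1->F, B2->T, B3->F, B4->F, B5->F, B7->E, B6->T, B9->T; hits B1=F, B2=T, B3=F, B4=F, B5=F, B6=T, B7=E, B9=T
pool-wide coverage (14 outcomes): B1=T, B1=F, B2=T, B2=F, B3=T, B3=F, B4=F, B5=T, B5=F, B6=T, B7=S, B7=E, B9=T, B9=F
checked all size-1 subsets: none covers 14 outcomes (max 8/14)
checked all size-2 subsets: none covers 14 outcomes (max 12/14)
inputs {3, 4, 6} (size 3) cover everything; no size-3 subset with a lexicographically smaller index list covers all 14

Answer: 3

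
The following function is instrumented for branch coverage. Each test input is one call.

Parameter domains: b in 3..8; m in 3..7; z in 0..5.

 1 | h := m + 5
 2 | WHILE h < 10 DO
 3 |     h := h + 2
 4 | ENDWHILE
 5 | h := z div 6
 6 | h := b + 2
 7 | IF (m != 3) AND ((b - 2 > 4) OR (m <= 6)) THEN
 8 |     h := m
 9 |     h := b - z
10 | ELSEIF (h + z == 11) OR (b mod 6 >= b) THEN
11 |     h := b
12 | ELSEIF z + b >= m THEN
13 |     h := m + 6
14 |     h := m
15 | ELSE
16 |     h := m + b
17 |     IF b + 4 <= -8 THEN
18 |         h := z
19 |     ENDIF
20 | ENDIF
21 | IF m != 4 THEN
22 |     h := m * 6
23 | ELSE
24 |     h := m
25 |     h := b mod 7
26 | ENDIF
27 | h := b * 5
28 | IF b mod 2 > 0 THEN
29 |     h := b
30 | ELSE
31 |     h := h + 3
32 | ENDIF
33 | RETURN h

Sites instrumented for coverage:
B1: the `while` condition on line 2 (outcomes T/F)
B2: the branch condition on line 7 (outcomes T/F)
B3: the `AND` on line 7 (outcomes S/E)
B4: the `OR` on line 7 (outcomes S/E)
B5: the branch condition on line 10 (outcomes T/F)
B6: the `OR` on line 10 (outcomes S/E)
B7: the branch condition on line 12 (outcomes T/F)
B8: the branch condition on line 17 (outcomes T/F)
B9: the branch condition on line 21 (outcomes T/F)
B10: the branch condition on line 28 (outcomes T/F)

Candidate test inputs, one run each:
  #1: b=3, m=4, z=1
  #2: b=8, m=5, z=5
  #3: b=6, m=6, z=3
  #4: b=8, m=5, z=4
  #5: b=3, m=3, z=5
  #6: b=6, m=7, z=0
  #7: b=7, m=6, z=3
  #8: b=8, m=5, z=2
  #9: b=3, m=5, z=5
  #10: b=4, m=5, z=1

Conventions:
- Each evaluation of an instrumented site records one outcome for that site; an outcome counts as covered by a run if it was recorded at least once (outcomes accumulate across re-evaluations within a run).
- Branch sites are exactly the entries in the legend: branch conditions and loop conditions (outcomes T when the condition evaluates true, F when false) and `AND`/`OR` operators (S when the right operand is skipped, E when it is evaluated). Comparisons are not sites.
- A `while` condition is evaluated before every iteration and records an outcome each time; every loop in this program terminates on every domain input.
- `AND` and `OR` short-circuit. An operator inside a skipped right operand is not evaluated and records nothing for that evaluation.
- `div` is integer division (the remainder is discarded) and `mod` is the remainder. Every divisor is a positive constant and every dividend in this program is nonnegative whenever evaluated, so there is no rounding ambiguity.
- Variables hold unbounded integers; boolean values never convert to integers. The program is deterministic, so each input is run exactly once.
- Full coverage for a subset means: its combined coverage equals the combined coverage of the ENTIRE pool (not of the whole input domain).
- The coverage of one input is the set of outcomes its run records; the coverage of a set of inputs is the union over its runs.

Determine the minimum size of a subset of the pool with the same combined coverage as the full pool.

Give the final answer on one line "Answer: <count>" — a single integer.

test 1 (b=3, m=4, z=1) fires B1->T, B1->F, B3->E, B4->E, B2->T, B9->F, B10->T; hits B1=T, B1=F, B2=T, B3=E, B4=E, B9=F, B10=T
test 2 (b=8, m=5, z=5) fires B1->F, B3->E, B4->S, B2->T, B9->T, B10->F; hits B1=F, B2=T, B3=E, B4=S, B9=T, B10=F
test 3 (b=6, m=6, z=3) fires B1->F, B3->E, B4->E, B2->T, B9->T, B10->F; hits B1=F, B2=T, B3=E, B4=E, B9=T, B10=F
test 4 (b=8, m=5, z=4) fires B1->F, B3->E, B4->S, B2->T, B9->T, B10->F; hits B1=F, B2=T, B3=E, B4=S, B9=T, B10=F
test 5 (b=3, m=3, z=5) fires B1->T, B1->F, B3->S, B2->F, B6->E, B5->T, B9->T, B10->T; hits B1=T, B1=F, B2=F, B3=S, B5=T, B6=E, B9=T, B10=T
test 6 (b=6, m=7, z=0) fires B1->F, B3->E, B4->E, B2->F, B6->E, B5->F, B7->F, B8->F, B9->T, B10->F; hits B1=F, B2=F, B3=E, B4=E, B5=F, B6=E, B7=F, B8=F, B9=T, B10=F
test 7 (b=7, m=6, z=3) fires B1->F, B3->E, B4->S, B2->T, B9->T, B10->T; hits B1=F, B2=T, B3=E, B4=S, B9=T, B10=T
test 8 (b=8, m=5, z=2) fires B1->F, B3->E, B4->S, B2->T, B9->T, B10->F; hits B1=F, B2=T, B3=E, B4=S, B9=T, B10=F
test 9 (b=3, m=5, z=5) fires B1->F, B3->E, B4->E, B2->T, B9->T, B10->T; hits B1=F, B2=T, B3=E, B4=E, B9=T, B10=T
test 10 (b=4, m=5, z=1) fires B1->F, B3->E, B4->E, B2->T, B9->T, B10->F; hits B1=F, B2=T, B3=E, B4=E, B9=T, B10=F
union over all inputs: B1=T, B1=F, B2=T, B2=F, B3=S, B3=E, B4=S, B4=E, B5=T, B5=F, B6=E, B7=F, B8=F, B9=T, B9=F, B10=T, B10=F (17 outcomes)
no size-1 subset reaches all 17 outcomes (best union: 10/17)
no size-2 subset reaches all 17 outcomes (best union: 14/17)
no size-3 subset reaches all 17 outcomes (best union: 16/17)
size 4: inputs {1, 2, 5, 6} cover all 17 outcomes, and no lexicographically smaller subset of this size does

Answer: 4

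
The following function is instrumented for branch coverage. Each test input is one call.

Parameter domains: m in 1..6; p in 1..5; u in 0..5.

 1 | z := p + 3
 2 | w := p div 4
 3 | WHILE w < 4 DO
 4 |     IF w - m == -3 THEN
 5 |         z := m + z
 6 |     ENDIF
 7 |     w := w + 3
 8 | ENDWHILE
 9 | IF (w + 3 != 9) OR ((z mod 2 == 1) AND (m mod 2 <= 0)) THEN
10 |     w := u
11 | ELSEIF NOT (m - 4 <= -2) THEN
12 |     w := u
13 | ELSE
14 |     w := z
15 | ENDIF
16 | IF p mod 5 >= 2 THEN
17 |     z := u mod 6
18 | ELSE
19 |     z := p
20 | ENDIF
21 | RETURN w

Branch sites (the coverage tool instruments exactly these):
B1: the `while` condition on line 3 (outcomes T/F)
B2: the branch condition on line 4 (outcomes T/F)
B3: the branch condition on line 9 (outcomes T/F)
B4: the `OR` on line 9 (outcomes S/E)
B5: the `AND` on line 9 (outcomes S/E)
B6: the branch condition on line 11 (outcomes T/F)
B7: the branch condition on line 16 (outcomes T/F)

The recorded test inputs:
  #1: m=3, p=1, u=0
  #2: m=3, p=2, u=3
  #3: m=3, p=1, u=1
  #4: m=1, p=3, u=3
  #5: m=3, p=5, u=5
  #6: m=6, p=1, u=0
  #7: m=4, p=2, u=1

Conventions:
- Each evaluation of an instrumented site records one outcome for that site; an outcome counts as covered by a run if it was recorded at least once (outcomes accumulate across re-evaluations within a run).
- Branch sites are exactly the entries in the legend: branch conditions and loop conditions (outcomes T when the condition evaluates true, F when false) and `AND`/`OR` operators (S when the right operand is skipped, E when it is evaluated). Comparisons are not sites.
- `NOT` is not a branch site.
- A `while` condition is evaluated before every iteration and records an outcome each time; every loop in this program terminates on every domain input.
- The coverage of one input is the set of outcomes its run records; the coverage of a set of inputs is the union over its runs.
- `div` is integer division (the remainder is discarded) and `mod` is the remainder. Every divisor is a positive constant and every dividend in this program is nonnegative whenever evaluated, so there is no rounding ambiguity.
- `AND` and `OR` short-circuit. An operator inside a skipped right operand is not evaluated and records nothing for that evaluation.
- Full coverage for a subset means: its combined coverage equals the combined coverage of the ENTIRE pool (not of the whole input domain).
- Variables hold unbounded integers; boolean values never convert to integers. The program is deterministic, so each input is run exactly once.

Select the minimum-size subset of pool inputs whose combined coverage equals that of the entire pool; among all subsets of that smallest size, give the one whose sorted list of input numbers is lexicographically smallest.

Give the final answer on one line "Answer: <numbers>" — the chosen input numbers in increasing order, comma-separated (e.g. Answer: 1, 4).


test 1 (m=3, p=1, u=0) fires B1->T, B2->T, B1->T, B2->F, B1->F, B4->E, B5->E, B3->F, B6->T, B7->F; hits B1=T, B1=F, B2=T, B2=F, B3=F, B4=E, B5=E, B6=T, B7=F
test 2 (m=3, p=2, u=3) fires B1->T, B2->T, B1->T, B2->F, B1->F, B4->E, B5->S, B3->F, B6->T, B7->T; hits B1=T, B1=F, B2=T, B2=F, B3=F, B4=E, B5=S, B6=T, B7=T
test 3 (m=3, p=1, u=1) fires B1->T, B2->T, B1->T, B2->F, B1->F, B4->E, B5->E, B3->F, B6->T, B7->F; hits B1=T, B1=F, B2=T, B2=F, B3=F, B4=E, B5=E, B6=T, B7=F
test 4 (m=1, p=3, u=3) fires B1->T, B2->F, B1->T, B2->F, B1->F, B4->E, B5->S, B3->F, B6->F, B7->T; hits B1=T, B1=F, B2=F, B3=F, B4=E, B5=S, B6=F, B7=T
test 5 (m=3, p=5, u=5) fires B1->T, B2->F, B1->F, B4->S, B3->T, B7->F; hits B1=T, B1=F, B2=F, B3=T, B4=S, B7=F
test 6 (m=6, p=1, u=0) fires B1->T, B2->F, B1->T, B2->T, B1->F, B4->E, B5->S, B3->F, B6->T, B7->F; hits B1=T, B1=F, B2=T, B2=F, B3=F, B4=E, B5=S, B6=T, B7=F
test 7 (m=4, p=2, u=1) fires B1->T, B2->F, B1->T, B2->F, B1->F, B4->E, B5->E, B3->T, B7->T; hits B1=T, B1=F, B2=F, B3=T, B4=E, B5=E, B7=T
union over all inputs: B1=T, B1=F, B2=T, B2=F, B3=T, B3=F, B4=S, B4=E, B5=S, B5=E, B6=T, B6=F, B7=T, B7=F (14 outcomes)
size 1 is not enough: best union over all size-1 subsets is 9/14
size 2 is not enough: best union over all size-2 subsets is 12/14
size 3: inputs {1, 4, 5} cover all 14 outcomes, and no lexicographically smaller subset of this size does
Answer: 1, 4, 5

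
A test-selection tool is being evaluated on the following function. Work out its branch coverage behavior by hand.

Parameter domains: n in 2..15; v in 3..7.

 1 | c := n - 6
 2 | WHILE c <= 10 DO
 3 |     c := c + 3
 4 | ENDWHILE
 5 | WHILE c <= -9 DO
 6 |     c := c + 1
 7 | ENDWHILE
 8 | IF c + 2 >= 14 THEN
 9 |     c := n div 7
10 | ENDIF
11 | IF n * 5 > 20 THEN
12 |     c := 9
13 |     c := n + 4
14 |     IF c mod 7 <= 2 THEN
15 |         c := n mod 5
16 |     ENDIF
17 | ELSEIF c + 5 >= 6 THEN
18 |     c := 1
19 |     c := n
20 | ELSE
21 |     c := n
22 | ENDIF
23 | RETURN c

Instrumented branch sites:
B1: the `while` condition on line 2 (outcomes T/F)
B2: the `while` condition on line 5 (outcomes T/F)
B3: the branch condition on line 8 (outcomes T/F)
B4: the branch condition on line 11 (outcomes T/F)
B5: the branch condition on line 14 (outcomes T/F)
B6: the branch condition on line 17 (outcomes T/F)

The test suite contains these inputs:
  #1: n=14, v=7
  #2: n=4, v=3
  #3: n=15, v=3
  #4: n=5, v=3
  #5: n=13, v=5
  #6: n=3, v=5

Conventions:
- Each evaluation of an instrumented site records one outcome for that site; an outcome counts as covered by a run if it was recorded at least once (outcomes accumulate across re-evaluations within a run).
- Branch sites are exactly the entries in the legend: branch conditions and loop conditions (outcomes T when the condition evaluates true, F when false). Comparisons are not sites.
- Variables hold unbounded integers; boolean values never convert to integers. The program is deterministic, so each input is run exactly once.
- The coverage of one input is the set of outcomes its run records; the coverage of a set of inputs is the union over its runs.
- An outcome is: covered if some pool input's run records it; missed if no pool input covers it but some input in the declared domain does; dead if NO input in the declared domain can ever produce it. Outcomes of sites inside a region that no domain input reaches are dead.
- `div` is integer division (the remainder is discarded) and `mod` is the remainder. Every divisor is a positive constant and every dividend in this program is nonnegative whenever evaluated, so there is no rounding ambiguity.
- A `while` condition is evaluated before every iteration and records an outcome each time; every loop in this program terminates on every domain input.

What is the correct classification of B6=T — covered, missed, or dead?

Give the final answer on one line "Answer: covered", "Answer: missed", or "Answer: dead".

no pool input records B6=T
but domain input (n=2, v=3) does record it -> reachable, so missed

Answer: missed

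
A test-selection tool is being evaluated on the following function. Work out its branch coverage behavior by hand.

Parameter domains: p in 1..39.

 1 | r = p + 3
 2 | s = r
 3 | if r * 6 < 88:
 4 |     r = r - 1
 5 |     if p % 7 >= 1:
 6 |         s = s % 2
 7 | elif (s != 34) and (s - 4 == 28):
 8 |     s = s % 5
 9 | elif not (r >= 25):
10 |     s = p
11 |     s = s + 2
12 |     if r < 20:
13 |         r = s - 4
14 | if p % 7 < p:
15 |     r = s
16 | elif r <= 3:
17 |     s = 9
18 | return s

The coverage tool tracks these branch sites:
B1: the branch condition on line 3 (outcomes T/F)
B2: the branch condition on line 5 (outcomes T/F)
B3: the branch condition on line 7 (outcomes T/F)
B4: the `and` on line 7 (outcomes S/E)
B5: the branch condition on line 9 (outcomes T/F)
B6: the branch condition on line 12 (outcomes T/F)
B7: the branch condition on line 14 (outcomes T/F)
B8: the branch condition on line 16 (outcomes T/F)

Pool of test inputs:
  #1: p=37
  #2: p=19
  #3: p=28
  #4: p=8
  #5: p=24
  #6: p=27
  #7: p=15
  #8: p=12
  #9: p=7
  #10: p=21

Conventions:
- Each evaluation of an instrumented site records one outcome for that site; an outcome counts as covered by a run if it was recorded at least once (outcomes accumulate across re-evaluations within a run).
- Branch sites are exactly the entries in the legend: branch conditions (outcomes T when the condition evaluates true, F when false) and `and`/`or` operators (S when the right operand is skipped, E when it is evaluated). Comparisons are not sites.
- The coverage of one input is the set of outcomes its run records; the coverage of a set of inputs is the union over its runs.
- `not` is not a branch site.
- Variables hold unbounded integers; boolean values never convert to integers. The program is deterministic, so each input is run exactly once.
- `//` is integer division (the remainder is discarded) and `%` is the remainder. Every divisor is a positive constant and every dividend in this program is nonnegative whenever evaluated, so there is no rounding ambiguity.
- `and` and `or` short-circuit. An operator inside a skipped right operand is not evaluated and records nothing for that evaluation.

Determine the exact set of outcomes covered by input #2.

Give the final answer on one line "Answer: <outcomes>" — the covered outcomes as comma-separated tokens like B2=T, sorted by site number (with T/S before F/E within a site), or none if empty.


Running input #2 (p=19), event by event:
  B1->F, B4->E, B3->F, B5->T, B6->F, B7->T
deduplicating events, the covered set is: B1=F, B3=F, B4=E, B5=T, B6=F, B7=T
Answer: B1=F, B3=F, B4=E, B5=T, B6=F, B7=T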